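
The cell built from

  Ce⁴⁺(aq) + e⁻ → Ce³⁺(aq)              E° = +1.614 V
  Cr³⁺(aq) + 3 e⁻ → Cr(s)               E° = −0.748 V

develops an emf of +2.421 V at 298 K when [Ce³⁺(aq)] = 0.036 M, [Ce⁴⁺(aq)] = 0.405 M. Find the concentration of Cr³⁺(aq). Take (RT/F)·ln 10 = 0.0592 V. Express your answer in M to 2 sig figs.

1.5 M

Ce⁴⁺/Ce³⁺ is the cathode (higher E°); E°cell = +1.614 − (−0.748) = +2.362 V with n = 3.
Rearranging E = E° − (0.0592/n)·log Q gives log Q = 3(+2.362 − (+2.421))/0.0592 = −2.990.
For 3 Ce⁴⁺(aq) + Cr(s) → 3 Ce³⁺(aq) + Cr³⁺(aq), the reaction quotient is Q = ([Ce³⁺(aq)]^3·[Cr³⁺(aq)]) / [Ce⁴⁺(aq)]^3.
Substituting the known concentrations and solving, log [Cr³⁺(aq)] = 0.163 and [Cr³⁺(aq)] = 1.5 M.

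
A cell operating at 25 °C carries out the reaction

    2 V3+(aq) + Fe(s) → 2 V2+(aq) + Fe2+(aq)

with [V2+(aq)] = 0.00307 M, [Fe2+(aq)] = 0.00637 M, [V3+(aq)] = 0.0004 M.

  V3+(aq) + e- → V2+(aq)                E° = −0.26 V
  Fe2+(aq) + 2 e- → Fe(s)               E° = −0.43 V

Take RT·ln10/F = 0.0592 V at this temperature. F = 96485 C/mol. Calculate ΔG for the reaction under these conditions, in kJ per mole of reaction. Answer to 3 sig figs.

−35.2 kJ/mol

E°cell = −0.26 − (−0.43) = +0.17 V; the balanced reaction transfers n = 2 electrons.
Q = ([V2+(aq)]^2·[Fe2+(aq)]) / [V3+(aq)]^2 = 0.375, so log Q = −0.426 and E = +0.17 − (0.0592/2)(−0.426) = +0.1826 V.
Then ΔG = −nFE = −2 × 96485 × +0.1826 J/mol = −35.2 kJ/mol.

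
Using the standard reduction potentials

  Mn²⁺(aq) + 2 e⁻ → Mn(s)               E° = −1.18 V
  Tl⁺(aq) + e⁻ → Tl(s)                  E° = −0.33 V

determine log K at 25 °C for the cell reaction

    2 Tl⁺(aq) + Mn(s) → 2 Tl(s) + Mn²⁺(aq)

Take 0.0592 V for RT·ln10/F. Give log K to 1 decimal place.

The Tl⁺/Tl couple is reduced (cathode); E°cell = −0.33 − (−1.18) = +0.85 V with n = 2.
At equilibrium E = 0, so log K = nE°cell / 0.0592 = (2)(+0.85) / 0.0592 = 28.7.

log K = 28.7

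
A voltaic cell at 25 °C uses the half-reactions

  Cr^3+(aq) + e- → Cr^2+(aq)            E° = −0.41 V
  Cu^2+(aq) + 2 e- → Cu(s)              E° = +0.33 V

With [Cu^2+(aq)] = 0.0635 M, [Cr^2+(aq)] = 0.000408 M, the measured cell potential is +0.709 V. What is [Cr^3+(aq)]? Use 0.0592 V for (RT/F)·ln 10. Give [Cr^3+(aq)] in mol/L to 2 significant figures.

0.00034 M

The Cu²⁺/Cu couple has the larger reduction potential, so it is the cathode: E°cell = +0.33 − (−0.41) = +0.74 V and n = 2.
Since E = E° − (0.0592/n)·log Q, log Q = n(E° − E)/0.0592 = 1.047.
The balanced reaction is Cu^2+(aq) + 2 Cr^2+(aq) → Cu(s) + 2 Cr^3+(aq), so Q = [Cr^3+(aq)]^2 / ([Cu^2+(aq)]·[Cr^2+(aq)]^2).
Substituting the known concentrations and solving, log [Cr^3+(aq)] = −3.464 and [Cr^3+(aq)] = 0.00034 M.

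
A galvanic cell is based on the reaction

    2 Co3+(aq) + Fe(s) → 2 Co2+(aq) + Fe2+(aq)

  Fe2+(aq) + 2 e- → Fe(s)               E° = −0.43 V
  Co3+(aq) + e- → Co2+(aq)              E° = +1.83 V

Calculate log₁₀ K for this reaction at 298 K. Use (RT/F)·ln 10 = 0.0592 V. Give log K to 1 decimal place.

log K = 76.4

The Co³⁺/Co²⁺ couple is reduced (cathode); E°cell = +1.83 − (−0.43) = +2.26 V with n = 2.
At equilibrium E = 0, so log K = nE°cell / 0.0592 = (2)(+2.26) / 0.0592 = 76.4.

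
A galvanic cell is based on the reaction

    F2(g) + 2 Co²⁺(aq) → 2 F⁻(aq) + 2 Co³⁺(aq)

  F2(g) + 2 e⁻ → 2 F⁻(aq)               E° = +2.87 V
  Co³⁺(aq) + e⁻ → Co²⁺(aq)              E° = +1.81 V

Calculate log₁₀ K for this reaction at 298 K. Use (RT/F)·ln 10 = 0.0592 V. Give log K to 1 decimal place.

The F₂/F⁻ couple is reduced (cathode); E°cell = +2.87 − (+1.81) = +1.06 V with n = 2.
At equilibrium E = 0, so log K = nE°cell / 0.0592 = (2)(+1.06) / 0.0592 = 35.8.

log K = 35.8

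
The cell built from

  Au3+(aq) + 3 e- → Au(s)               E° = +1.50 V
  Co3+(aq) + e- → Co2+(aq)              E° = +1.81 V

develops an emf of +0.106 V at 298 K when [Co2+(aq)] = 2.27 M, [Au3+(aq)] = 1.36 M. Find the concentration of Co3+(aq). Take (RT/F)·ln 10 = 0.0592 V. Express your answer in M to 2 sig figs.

0.00090 M

The Co³⁺/Co²⁺ couple has the larger reduction potential, so it is the cathode: E°cell = +1.81 − (+1.50) = +0.31 V and n = 3.
From the Nernst equation, log Q = n(E° − E)/0.0592 = 3·(+0.31 − (+0.106))/0.0592 = 10.338.
Balancing electrons gives 3 Co3+(aq) + Au(s) → 3 Co2+(aq) + Au3+(aq); thus Q = ([Co2+(aq)]^3·[Au3+(aq)]) / [Co3+(aq)]^3.
Substituting the known concentrations and solving, log [Co3+(aq)] = −3.045 and [Co3+(aq)] = 0.00090 M.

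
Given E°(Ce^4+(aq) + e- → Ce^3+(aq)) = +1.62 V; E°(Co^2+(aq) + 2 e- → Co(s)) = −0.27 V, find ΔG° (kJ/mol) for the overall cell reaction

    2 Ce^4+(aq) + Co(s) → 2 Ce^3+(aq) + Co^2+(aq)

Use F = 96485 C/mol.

−365 kJ/mol

In the reaction as written Ce^4+(aq) is reduced, so the Ce⁴⁺/Ce³⁺ couple is the cathode and Co²⁺/Co is the anode.
E°cell = +1.62 − (−0.27) = +1.89 V; balancing electrons gives n = 2.
ΔG° = −nFE°cell = −(2)(96485)(+1.89) J/mol = −365 kJ/mol.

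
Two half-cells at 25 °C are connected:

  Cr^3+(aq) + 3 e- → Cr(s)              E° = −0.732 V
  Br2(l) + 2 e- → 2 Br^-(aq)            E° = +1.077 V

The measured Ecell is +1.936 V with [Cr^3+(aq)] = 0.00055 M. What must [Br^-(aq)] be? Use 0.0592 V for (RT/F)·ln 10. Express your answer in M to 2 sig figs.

0.087 M

Br₂/Br⁻ is the cathode (higher E°); E°cell = +1.077 − (−0.732) = +1.809 V with n = 6.
Rearranging E = E° − (0.0592/n)·log Q gives log Q = 6(+1.809 − (+1.936))/0.0592 = −12.872.
Balancing electrons gives 3 Br2(l) + 2 Cr(s) → 6 Br^-(aq) + 2 Cr^3+(aq); thus Q = [Br^-(aq)]^6·[Cr^3+(aq)]^2.
Substituting the known concentrations and solving, log [Br^-(aq)] = −1.059 and [Br^-(aq)] = 0.087 M.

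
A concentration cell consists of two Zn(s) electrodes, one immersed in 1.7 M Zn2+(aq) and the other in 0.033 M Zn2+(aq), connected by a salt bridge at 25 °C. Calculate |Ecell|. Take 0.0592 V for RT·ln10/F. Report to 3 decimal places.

0.051 V

For a concentration cell E°cell = 0, since both electrodes use the same couple.
The compartment with the higher Zn2+(aq) concentration (1.7 M) acts as the cathode; ions are reduced there and produced at the dilute (0.033 M) anode.
With n = 2, Ecell = −(0.0592/2)·log([dilute]/[conc]) = −(0.0592/2)·log(0.033/1.7) = +0.051 V.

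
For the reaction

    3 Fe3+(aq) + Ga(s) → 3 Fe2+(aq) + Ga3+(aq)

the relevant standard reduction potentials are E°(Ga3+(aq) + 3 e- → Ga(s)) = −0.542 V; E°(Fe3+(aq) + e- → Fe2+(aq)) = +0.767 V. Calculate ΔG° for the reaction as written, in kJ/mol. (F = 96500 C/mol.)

In the reaction as written Fe3+(aq) is reduced, so the Fe³⁺/Fe²⁺ couple is the cathode and Ga³⁺/Ga is the anode.
E°cell = +0.767 − (−0.542) = +1.309 V; balancing electrons gives n = 3.
ΔG° = −nFE°cell = −(3)(96500)(+1.309) J/mol = −379 kJ/mol.

−379 kJ/mol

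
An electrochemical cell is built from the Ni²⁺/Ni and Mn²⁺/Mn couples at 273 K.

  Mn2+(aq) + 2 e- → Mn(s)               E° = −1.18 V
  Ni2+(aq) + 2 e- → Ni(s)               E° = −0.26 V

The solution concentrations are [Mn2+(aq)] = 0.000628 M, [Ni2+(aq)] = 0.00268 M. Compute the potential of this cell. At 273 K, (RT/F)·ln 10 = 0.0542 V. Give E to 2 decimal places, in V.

+0.94 V

The Ni²⁺/Ni couple has the more positive E°, so it is the cathode; Mn²⁺/Mn is the anode.
E°cell = −0.26 − (−1.18) = +0.92 V, with n = 2 electrons transferred.
For the overall reaction Ni2+(aq) + Mn(s) → Ni(s) + Mn2+(aq), Q = [Mn2+(aq)] / [Ni2+(aq)] = 0.234, giving log Q = −0.630.
E = E° − (0.0542/n)·log Q = +0.92 − (0.0542/2)(−0.630) = +0.94 V.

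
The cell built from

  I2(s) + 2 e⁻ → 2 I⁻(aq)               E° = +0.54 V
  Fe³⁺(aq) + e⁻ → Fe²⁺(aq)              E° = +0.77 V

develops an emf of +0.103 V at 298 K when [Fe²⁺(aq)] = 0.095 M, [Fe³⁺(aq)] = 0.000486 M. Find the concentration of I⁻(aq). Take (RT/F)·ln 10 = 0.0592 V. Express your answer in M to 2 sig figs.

With Fe³⁺/Fe²⁺ at the cathode and I₂/I⁻ at the anode, E°cell = +0.77 − (+0.54) = +0.23 V (n = 2).
Since E = E° − (0.0592/n)·log Q, log Q = n(E° − E)/0.0592 = 4.291.
The balanced reaction is 2 Fe³⁺(aq) + 2 I⁻(aq) → 2 Fe²⁺(aq) + I2(s), so Q = [Fe²⁺(aq)]^2 / ([Fe³⁺(aq)]^2·[I⁻(aq)]^2).
Isolating [I⁻(aq)] in Q = 10^{4.291} yields log [I⁻(aq)] = 0.146, i.e. 1.4 M.

1.4 M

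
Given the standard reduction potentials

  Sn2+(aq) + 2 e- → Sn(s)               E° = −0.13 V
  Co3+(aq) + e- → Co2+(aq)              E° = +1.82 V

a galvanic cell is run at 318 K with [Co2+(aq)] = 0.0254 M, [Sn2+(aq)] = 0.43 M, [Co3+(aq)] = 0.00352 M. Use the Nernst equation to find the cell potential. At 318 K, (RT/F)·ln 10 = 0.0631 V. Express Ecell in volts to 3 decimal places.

Since E°(Co³⁺/Co²⁺) > E°(Sn²⁺/Sn), Co³⁺/Co²⁺ serves as the cathode.
E°cell = +1.82 − (−0.13) = +1.95 V, with n = 2 electrons transferred.
For the overall reaction 2 Co3+(aq) + Sn(s) → 2 Co2+(aq) + Sn2+(aq), Q = ([Co2+(aq)]^2·[Sn2+(aq)]) / [Co3+(aq)]^2 = 22.4, giving log Q = 1.350.
Applying E = E° − (RT ln10/nF)·log Q gives +1.95 − (0.0631/2)(1.350) = +1.907 V.

+1.907 V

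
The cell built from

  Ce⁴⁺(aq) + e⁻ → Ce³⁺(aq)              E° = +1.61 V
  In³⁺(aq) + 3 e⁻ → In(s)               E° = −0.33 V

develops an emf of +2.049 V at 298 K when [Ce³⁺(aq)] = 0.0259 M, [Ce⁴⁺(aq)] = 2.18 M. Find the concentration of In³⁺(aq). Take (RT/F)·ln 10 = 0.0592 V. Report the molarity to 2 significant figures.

1.8 M

The Ce⁴⁺/Ce³⁺ couple has the larger reduction potential, so it is the cathode: E°cell = +1.61 − (−0.33) = +1.94 V and n = 3.
Since E = E° − (0.0592/n)·log Q, log Q = n(E° − E)/0.0592 = −5.524.
For 3 Ce⁴⁺(aq) + In(s) → 3 Ce³⁺(aq) + In³⁺(aq), the reaction quotient is Q = ([Ce³⁺(aq)]^3·[In³⁺(aq)]) / [Ce⁴⁺(aq)]^3.
Isolating [In³⁺(aq)] in Q = 10^{−5.524} yields log [In³⁺(aq)] = 0.251, i.e. 1.8 M.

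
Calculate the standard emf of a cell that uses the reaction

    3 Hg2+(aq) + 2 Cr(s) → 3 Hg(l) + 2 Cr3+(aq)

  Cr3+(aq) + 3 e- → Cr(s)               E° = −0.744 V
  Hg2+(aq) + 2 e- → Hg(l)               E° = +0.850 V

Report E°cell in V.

In the reaction as written, Hg2+(aq) is reduced (cathode) and Cr3+(aq) is produced by oxidation at the anode.
E°cell = E°(cathode) − E°(anode) = +0.850 − (−0.744) = +1.594 V.

+1.594 V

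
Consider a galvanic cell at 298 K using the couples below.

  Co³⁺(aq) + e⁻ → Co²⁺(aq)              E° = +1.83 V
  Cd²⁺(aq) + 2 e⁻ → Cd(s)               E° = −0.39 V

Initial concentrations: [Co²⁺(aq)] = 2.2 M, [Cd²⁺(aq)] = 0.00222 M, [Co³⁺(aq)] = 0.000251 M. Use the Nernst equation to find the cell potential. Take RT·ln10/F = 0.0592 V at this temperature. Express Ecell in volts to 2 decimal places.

Co³⁺/Co²⁺ is reduced (cathode, E° = +1.83 V) and Cd²⁺/Cd is oxidized (anode).
E°cell = E°cat − E°an = +1.83 − (−0.39) = +2.22 V; n = 2.
For the overall reaction 2 Co³⁺(aq) + Cd(s) → 2 Co²⁺(aq) + Cd²⁺(aq), Q = ([Co²⁺(aq)]^2·[Cd²⁺(aq)]) / [Co³⁺(aq)]^2 = 1.71×10^5, giving log Q = 5.232.
Applying E = E° − (RT ln10/nF)·log Q gives +2.22 − (0.0592/2)(5.232) = +2.07 V.

+2.07 V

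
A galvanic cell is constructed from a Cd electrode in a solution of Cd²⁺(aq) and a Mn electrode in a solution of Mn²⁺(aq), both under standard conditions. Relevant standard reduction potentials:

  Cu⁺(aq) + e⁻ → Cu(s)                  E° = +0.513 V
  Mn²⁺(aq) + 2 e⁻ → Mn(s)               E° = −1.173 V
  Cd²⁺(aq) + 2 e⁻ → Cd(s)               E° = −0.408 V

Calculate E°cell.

Of the two couples in this cell, the one with the more positive reduction potential is reduced at the cathode: here that is Cd²⁺/Cd (−0.408 V); Mn²⁺/Mn (−1.173 V) is the anode.
E°cell = E°(cathode) − E°(anode) = −0.408 − (−1.173) = +0.765 V.

+0.765 V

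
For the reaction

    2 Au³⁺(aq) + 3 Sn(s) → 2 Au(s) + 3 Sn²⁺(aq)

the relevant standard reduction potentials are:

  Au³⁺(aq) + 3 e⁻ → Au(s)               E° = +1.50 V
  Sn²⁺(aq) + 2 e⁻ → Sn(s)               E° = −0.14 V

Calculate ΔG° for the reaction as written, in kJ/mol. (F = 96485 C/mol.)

In the reaction as written Au³⁺(aq) is reduced, so the Au³⁺/Au couple is the cathode and Sn²⁺/Sn is the anode.
E°cell = +1.50 − (−0.14) = +1.64 V; balancing electrons gives n = 6.
ΔG° = −nFE°cell = −(6)(96485)(+1.64) J/mol = −949 kJ/mol.

−949 kJ/mol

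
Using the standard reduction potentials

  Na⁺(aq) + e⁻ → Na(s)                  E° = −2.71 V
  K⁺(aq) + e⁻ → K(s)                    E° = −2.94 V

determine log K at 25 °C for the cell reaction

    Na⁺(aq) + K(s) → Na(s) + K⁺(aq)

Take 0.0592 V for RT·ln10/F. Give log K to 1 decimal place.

log K = 3.9

The Na⁺/Na couple is reduced (cathode); E°cell = −2.71 − (−2.94) = +0.23 V with n = 1.
At equilibrium E = 0, so log K = nE°cell / 0.0592 = (1)(+0.23) / 0.0592 = 3.9.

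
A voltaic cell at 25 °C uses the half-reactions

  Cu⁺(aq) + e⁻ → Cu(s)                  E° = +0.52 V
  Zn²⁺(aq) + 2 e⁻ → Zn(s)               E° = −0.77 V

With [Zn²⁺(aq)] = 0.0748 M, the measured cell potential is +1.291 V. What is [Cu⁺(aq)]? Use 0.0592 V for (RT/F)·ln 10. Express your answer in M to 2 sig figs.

With Cu⁺/Cu at the cathode and Zn²⁺/Zn at the anode, E°cell = +0.52 − (−0.77) = +1.29 V (n = 2).
Rearranging E = E° − (0.0592/n)·log Q gives log Q = 2(+1.29 − (+1.291))/0.0592 = −0.034.
For 2 Cu⁺(aq) + Zn(s) → 2 Cu(s) + Zn²⁺(aq), the reaction quotient is Q = [Zn²⁺(aq)] / [Cu⁺(aq)]^2.
Substituting the known concentrations and solving, log [Cu⁺(aq)] = −0.546 and [Cu⁺(aq)] = 0.28 M.

0.28 M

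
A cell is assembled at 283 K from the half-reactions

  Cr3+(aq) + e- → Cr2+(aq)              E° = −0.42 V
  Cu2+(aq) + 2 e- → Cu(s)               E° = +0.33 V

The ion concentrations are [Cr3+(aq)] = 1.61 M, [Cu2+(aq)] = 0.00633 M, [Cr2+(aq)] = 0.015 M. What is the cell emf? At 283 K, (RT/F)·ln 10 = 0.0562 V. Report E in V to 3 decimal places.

The Cu²⁺/Cu couple has the more positive E°, so it is the cathode; Cr³⁺/Cr²⁺ is the anode.
The standard potential is +0.33 − (−0.42) = +0.75 V and the balanced reaction transfers n = 2 electrons.
For the overall reaction Cu2+(aq) + 2 Cr2+(aq) → Cu(s) + 2 Cr3+(aq), Q = [Cr3+(aq)]^2 / ([Cu2+(aq)]·[Cr2+(aq)]^2) = 1.82×10^6, giving log Q = 6.260.
E = E° − (0.0562/n)·log Q = +0.75 − (0.0562/2)(6.260) = +0.574 V.

+0.574 V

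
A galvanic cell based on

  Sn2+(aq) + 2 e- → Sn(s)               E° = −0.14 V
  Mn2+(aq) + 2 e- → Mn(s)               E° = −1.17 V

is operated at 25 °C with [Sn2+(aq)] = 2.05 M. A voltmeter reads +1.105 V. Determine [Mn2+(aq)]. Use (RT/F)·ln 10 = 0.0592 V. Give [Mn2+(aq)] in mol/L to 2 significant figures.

0.0060 M

With Sn²⁺/Sn at the cathode and Mn²⁺/Mn at the anode, E°cell = −0.14 − (−1.17) = +1.03 V (n = 2).
From the Nernst equation, log Q = n(E° − E)/0.0592 = 2·(+1.03 − (+1.105))/0.0592 = −2.534.
The balanced reaction is Sn2+(aq) + Mn(s) → Sn(s) + Mn2+(aq), so Q = [Mn2+(aq)] / [Sn2+(aq)].
Isolating [Mn2+(aq)] in Q = 10^{−2.534} yields log [Mn2+(aq)] = −2.222, i.e. 0.0060 M.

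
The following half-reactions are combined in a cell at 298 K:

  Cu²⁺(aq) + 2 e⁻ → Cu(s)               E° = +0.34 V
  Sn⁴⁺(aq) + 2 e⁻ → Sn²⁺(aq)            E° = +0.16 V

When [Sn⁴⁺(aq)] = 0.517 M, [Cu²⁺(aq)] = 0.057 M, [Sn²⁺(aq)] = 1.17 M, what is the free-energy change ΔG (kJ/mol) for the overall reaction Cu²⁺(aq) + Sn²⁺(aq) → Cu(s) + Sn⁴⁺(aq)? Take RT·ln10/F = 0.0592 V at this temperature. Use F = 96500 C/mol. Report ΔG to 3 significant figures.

With Cu²⁺/Cu reduced at the cathode, E°cell = +0.34 − (+0.16) = +0.18 V and n = 2.
The reaction quotient is [Sn⁴⁺(aq)] / ([Cu²⁺(aq)]·[Sn²⁺(aq)]) = 7.75; by Nernst, E = +0.18 − (0.0592/2)(0.889) = +0.1537 V.
ΔG = −nFE = −(2)(96500)(+0.1537) J/mol = −29.7 kJ/mol.

−29.7 kJ/mol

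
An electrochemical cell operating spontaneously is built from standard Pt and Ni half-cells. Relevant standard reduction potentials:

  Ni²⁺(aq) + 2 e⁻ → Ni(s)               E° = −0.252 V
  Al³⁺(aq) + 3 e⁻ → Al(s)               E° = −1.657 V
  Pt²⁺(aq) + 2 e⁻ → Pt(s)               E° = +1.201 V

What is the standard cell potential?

The Pt²⁺/Pt couple has the higher E°, so Pt ion is reduced (cathode) and Ni is oxidized (anode).
E°cell = E°(cathode) − E°(anode) = +1.201 − (−0.252) = +1.453 V.

+1.453 V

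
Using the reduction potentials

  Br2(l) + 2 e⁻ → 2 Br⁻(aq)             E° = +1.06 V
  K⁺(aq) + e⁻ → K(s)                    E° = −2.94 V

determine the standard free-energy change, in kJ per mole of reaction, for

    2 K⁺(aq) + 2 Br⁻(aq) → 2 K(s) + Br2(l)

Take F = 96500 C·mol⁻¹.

In the reaction as written K⁺(aq) is reduced, so the K⁺/K couple is the cathode and Br₂/Br⁻ is the anode.
E°cell = −2.94 − (+1.06) = −4.00 V; balancing electrons gives n = 2.
ΔG° = −nFE°cell = −(2)(96500)(−4.00) J/mol = +772 kJ/mol.

+772 kJ/mol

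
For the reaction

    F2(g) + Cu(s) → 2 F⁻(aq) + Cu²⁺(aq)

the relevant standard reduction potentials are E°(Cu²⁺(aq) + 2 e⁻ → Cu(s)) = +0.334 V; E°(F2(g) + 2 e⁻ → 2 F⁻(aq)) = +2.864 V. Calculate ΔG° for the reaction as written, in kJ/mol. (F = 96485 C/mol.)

−488 kJ/mol

In the reaction as written F2(g) is reduced, so the F₂/F⁻ couple is the cathode and Cu²⁺/Cu is the anode.
E°cell = +2.864 − (+0.334) = +2.530 V; balancing electrons gives n = 2.
ΔG° = −nFE°cell = −(2)(96485)(+2.530) J/mol = −488 kJ/mol.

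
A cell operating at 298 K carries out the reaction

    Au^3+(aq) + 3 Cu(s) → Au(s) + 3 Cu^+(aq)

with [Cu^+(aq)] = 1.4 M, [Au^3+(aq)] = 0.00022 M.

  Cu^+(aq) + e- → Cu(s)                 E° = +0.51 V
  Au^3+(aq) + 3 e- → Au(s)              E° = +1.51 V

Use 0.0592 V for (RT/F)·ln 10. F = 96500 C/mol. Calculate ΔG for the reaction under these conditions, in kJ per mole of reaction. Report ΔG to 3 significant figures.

E°cell = +1.51 − (+0.51) = +1.00 V; the balanced reaction transfers n = 3 electrons.
Here Q = [Cu^+(aq)]^3 / [Au^3+(aq)] = 1.25×10^4 (log Q = 4.096), giving E = +1.00 − (0.0592/3)·(4.096) = +0.9192 V.
ΔG = −nFE = −(3)(96500)(+0.9192) J/mol = −266 kJ/mol.

−266 kJ/mol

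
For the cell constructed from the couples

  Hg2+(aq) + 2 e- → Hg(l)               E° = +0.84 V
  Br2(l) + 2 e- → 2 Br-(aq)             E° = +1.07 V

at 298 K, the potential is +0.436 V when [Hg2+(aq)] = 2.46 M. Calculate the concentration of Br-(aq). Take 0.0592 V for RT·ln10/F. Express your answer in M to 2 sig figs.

0.00021 M

With Br₂/Br⁻ at the cathode and Hg²⁺/Hg at the anode, E°cell = +1.07 − (+0.84) = +0.23 V (n = 2).
From the Nernst equation, log Q = n(E° − E)/0.0592 = 2·(+0.23 − (+0.436))/0.0592 = −6.959.
Balancing electrons gives Br2(l) + Hg(l) → 2 Br-(aq) + Hg2+(aq); thus Q = [Br-(aq)]^2·[Hg2+(aq)].
Substituting the known concentrations and solving, log [Br-(aq)] = −3.675 and [Br-(aq)] = 0.00021 M.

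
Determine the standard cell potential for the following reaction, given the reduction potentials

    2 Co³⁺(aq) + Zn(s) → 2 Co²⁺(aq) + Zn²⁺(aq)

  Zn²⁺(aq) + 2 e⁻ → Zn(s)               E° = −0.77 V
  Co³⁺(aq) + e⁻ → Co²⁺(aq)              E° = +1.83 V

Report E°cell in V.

Co³⁺(aq) gains electrons, so the Co³⁺/Co²⁺ couple is the cathode; the Zn²⁺/Zn couple is the anode.
E°cell = E°(cathode) − E°(anode) = +1.83 − (−0.77) = +2.60 V.
The positive value indicates the reaction is spontaneous as written.

+2.60 V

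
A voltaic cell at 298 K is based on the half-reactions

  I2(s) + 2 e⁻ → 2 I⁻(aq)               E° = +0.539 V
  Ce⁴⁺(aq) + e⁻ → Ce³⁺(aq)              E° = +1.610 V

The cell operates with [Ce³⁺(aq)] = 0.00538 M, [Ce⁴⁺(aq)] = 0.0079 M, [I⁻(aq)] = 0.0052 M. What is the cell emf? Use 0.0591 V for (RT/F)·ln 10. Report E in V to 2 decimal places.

The Ce⁴⁺/Ce³⁺ couple has the more positive E°, so it is the cathode; I₂/I⁻ is the anode.
The standard potential is +1.610 − (+0.539) = +1.071 V and the balanced reaction transfers n = 2 electrons.
For the overall reaction 2 Ce⁴⁺(aq) + 2 I⁻(aq) → 2 Ce³⁺(aq) + I2(s), Q = [Ce³⁺(aq)]^2 / ([Ce⁴⁺(aq)]^2·[I⁻(aq)]^2) = 1.72×10^4, giving log Q = 4.234.
Applying E = E° − (RT ln10/nF)·log Q gives +1.071 − (0.0591/2)(4.234) = +0.95 V.

+0.95 V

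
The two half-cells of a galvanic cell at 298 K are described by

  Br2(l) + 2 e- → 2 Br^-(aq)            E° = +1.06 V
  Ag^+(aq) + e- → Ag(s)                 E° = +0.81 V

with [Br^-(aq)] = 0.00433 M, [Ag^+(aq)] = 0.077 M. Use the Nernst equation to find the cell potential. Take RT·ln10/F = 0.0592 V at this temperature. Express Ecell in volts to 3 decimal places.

+0.456 V

Br₂/Br⁻ is reduced (cathode, E° = +1.06 V) and Ag⁺/Ag is oxidized (anode).
The standard potential is +1.06 − (+0.81) = +0.25 V and the balanced reaction transfers n = 2 electrons.
For the overall reaction Br2(l) + 2 Ag(s) → 2 Br^-(aq) + 2 Ag^+(aq), Q = [Br^-(aq)]^2·[Ag^+(aq)]^2 = 1.11×10^−7, giving log Q = −6.954.
E = E° − (0.0592/n)·log Q = +0.25 − (0.0592/2)(−6.954) = +0.456 V.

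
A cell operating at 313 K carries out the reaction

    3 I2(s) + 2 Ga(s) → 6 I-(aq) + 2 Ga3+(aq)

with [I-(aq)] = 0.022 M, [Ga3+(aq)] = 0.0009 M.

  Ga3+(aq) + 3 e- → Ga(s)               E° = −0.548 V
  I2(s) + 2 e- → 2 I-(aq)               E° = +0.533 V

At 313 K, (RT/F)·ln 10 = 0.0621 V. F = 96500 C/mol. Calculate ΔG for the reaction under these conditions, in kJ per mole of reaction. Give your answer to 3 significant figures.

With I₂/I⁻ reduced at the cathode, E°cell = +0.533 − (−0.548) = +1.081 V and n = 6.
Q = [I-(aq)]^6·[Ga3+(aq)]^2 = 9.18×10^−17, so log Q = −16.037 and E = +1.081 − (0.0621/6)(−16.037) = +1.2470 V.
Then ΔG = −nFE = −6 × 96500 × +1.2470 J/mol = −722 kJ/mol.

−722 kJ/mol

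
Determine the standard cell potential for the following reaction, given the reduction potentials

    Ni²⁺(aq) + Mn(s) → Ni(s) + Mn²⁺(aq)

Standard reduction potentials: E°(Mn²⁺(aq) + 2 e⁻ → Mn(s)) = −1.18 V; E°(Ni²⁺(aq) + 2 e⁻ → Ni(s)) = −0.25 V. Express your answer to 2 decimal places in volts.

Ni²⁺(aq) gains electrons, so the Ni²⁺/Ni couple is the cathode; the Mn²⁺/Mn couple is the anode.
E°cell = E°(cathode) − E°(anode) = −0.25 − (−1.18) = +0.93 V.
The positive value indicates the reaction is spontaneous as written.

+0.93 V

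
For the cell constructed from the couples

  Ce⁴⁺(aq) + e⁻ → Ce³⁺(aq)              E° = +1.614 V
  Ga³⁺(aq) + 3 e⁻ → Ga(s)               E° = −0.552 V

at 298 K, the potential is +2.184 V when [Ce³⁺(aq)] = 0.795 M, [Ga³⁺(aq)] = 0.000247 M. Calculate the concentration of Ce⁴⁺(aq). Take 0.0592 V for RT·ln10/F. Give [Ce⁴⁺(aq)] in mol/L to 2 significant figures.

With Ce⁴⁺/Ce³⁺ at the cathode and Ga³⁺/Ga at the anode, E°cell = +1.614 − (−0.552) = +2.166 V (n = 3).
From the Nernst equation, log Q = n(E° − E)/0.0592 = 3·(+2.166 − (+2.184))/0.0592 = −0.912.
The balanced reaction is 3 Ce⁴⁺(aq) + Ga(s) → 3 Ce³⁺(aq) + Ga³⁺(aq), so Q = ([Ce³⁺(aq)]^3·[Ga³⁺(aq)]) / [Ce⁴⁺(aq)]^3.
Isolating [Ce⁴⁺(aq)] in Q = 10^{−0.912} yields log [Ce⁴⁺(aq)] = −0.998, i.e. 0.10 M.

0.10 M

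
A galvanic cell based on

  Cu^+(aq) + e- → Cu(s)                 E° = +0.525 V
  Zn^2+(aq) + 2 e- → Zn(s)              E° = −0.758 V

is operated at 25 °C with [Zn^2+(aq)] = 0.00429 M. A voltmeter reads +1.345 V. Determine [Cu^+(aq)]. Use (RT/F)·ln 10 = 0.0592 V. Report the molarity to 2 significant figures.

0.73 M

With Cu⁺/Cu at the cathode and Zn²⁺/Zn at the anode, E°cell = +0.525 − (−0.758) = +1.283 V (n = 2).
From the Nernst equation, log Q = n(E° − E)/0.0592 = 2·(+1.283 − (+1.345))/0.0592 = −2.095.
Balancing electrons gives 2 Cu^+(aq) + Zn(s) → 2 Cu(s) + Zn^2+(aq); thus Q = [Zn^2+(aq)] / [Cu^+(aq)]^2.
Substituting the known concentrations and solving, log [Cu^+(aq)] = −0.136 and [Cu^+(aq)] = 0.73 M.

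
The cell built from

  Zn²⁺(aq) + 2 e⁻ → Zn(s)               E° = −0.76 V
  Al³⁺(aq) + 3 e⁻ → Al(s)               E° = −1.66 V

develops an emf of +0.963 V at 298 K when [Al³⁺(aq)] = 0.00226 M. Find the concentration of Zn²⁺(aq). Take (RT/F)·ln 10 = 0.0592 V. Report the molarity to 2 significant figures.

2.3 M

With Zn²⁺/Zn at the cathode and Al³⁺/Al at the anode, E°cell = −0.76 − (−1.66) = +0.90 V (n = 6).
Since E = E° − (0.0592/n)·log Q, log Q = n(E° − E)/0.0592 = −6.385.
The balanced reaction is 3 Zn²⁺(aq) + 2 Al(s) → 3 Zn(s) + 2 Al³⁺(aq), so Q = [Al³⁺(aq)]^2 / [Zn²⁺(aq)]^3.
Substituting the known concentrations and solving, log [Zn²⁺(aq)] = 0.364 and [Zn²⁺(aq)] = 2.3 M.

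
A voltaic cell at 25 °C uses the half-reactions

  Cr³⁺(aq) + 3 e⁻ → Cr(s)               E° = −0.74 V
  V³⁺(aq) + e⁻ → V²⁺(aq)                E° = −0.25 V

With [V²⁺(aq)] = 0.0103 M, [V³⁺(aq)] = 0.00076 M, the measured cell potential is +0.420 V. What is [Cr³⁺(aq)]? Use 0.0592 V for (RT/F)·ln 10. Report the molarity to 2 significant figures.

With V³⁺/V²⁺ at the cathode and Cr³⁺/Cr at the anode, E°cell = −0.25 − (−0.74) = +0.49 V (n = 3).
From the Nernst equation, log Q = n(E° − E)/0.0592 = 3·(+0.49 − (+0.420))/0.0592 = 3.547.
For 3 V³⁺(aq) + Cr(s) → 3 V²⁺(aq) + Cr³⁺(aq), the reaction quotient is Q = ([V²⁺(aq)]^3·[Cr³⁺(aq)]) / [V³⁺(aq)]^3.
Substituting the known concentrations and solving, log [Cr³⁺(aq)] = 0.151 and [Cr³⁺(aq)] = 1.4 M.

1.4 M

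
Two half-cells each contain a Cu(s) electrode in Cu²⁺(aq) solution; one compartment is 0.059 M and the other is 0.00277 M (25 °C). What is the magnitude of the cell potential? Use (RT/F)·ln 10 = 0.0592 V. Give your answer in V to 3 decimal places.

0.039 V

For a concentration cell E°cell = 0, since both electrodes use the same couple.
The compartment with the higher Cu²⁺(aq) concentration (0.059 M) acts as the cathode; ions are reduced there and produced at the dilute (0.00277 M) anode.
With n = 2, Ecell = −(0.0592/2)·log([dilute]/[conc]) = −(0.0592/2)·log(0.00277/0.059) = +0.039 V.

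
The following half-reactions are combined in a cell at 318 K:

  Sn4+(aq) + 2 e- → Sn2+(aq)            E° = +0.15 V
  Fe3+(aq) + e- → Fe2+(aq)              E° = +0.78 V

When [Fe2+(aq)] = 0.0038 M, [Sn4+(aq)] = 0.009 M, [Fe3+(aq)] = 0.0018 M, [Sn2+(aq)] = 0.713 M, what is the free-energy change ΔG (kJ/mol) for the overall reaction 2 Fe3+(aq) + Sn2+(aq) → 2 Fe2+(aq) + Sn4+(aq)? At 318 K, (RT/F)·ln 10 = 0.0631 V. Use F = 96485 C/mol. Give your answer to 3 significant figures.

−129 kJ/mol

With Fe³⁺/Fe²⁺ reduced at the cathode, E°cell = +0.78 − (+0.15) = +0.63 V and n = 2.
The reaction quotient is ([Fe2+(aq)]^2·[Sn4+(aq)]) / ([Fe3+(aq)]^2·[Sn2+(aq)]) = 0.0563; by Nernst, E = +0.63 − (0.0631/2)(−1.250) = +0.6694 V.
Finally ΔG = −nFE = −(2)(96485 C/mol)(+0.6694 V) = −129 kJ/mol.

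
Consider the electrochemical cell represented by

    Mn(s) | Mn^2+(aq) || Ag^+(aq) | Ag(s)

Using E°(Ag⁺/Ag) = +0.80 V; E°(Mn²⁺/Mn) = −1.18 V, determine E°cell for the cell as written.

By convention the left-hand electrode in cell notation is the anode (oxidation) and the right-hand electrode is the cathode (reduction).
E°cell = E°(right) − E°(left) = +0.80 − (−1.18) = +1.98 V.

+1.98 V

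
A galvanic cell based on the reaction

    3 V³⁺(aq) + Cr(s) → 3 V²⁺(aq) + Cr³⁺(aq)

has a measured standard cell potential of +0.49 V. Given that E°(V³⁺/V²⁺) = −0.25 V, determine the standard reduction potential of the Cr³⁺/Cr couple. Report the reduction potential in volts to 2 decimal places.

−0.74 V

In the reaction as written the V³⁺/V²⁺ couple is reduced (cathode) and Cr³⁺/Cr is oxidized (anode), so E°cell = E°(V³⁺/V²⁺) − E°(Cr³⁺/Cr).
E°(Cr³⁺/Cr) = E°(cathode) − E°cell = −0.25 − (+0.49) = −0.74 V.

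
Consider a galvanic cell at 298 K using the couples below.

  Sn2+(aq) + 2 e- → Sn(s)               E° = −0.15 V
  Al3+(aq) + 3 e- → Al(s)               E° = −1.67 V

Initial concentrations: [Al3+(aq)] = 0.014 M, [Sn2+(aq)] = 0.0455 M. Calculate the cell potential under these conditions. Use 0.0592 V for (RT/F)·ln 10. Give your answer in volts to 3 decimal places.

+1.517 V

Sn²⁺/Sn is reduced (cathode, E° = −0.15 V) and Al³⁺/Al is oxidized (anode).
E°cell = −0.15 − (−1.67) = +1.52 V, with n = 6 electrons transferred.
Balancing gives 3 Sn2+(aq) + 2 Al(s) → 3 Sn(s) + 2 Al3+(aq); hence Q = [Al3+(aq)]^2 / [Sn2+(aq)]^3 = 2.08 (log Q = 0.318).
Applying E = E° − (RT ln10/nF)·log Q gives +1.52 − (0.0592/6)(0.318) = +1.517 V.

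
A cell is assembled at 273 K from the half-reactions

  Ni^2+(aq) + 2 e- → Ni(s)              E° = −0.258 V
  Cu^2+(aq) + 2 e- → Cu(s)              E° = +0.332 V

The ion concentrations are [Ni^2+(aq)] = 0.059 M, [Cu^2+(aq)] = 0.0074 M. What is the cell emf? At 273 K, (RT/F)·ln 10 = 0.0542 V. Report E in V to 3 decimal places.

+0.566 V

Cu²⁺/Cu is reduced (cathode, E° = +0.332 V) and Ni²⁺/Ni is oxidized (anode).
E°cell = +0.332 − (−0.258) = +0.590 V, with n = 2 electrons transferred.
Balancing gives Cu^2+(aq) + Ni(s) → Cu(s) + Ni^2+(aq); hence Q = [Ni^2+(aq)] / [Cu^2+(aq)] = 7.97 (log Q = 0.902).
E = E° − (0.0542/n)·log Q = +0.590 − (0.0542/2)(0.902) = +0.566 V.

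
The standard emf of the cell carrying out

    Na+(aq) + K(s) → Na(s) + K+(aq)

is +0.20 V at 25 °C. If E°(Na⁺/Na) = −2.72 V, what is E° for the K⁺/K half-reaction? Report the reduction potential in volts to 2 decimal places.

In the reaction as written the Na⁺/Na couple is reduced (cathode) and K⁺/K is oxidized (anode), so E°cell = E°(Na⁺/Na) − E°(K⁺/K).
E°(K⁺/K) = E°(cathode) − E°cell = −2.72 − (+0.20) = −2.92 V.

−2.92 V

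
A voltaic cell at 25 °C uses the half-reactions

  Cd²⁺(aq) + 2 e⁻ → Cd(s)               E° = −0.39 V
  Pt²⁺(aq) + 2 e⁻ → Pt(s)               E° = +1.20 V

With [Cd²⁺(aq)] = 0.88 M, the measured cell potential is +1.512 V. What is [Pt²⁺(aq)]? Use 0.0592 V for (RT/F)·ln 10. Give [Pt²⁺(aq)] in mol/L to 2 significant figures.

0.0020 M

Pt²⁺/Pt is the cathode (higher E°); E°cell = +1.20 − (−0.39) = +1.59 V with n = 2.
From the Nernst equation, log Q = n(E° − E)/0.0592 = 2·(+1.59 − (+1.512))/0.0592 = 2.635.
For Pt²⁺(aq) + Cd(s) → Pt(s) + Cd²⁺(aq), the reaction quotient is Q = [Cd²⁺(aq)] / [Pt²⁺(aq)].
Solving for the unknown gives log [Pt²⁺(aq)] = −2.691, so [Pt²⁺(aq)] ≈ 0.0020 M.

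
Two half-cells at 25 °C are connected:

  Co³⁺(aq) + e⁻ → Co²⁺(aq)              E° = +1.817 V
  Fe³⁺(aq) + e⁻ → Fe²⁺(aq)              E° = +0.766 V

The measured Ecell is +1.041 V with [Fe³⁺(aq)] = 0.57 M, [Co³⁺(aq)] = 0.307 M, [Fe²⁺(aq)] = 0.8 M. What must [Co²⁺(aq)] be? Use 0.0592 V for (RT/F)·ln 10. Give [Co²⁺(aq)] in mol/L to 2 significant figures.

With Co³⁺/Co²⁺ at the cathode and Fe³⁺/Fe²⁺ at the anode, E°cell = +1.817 − (+0.766) = +1.051 V (n = 1).
From the Nernst equation, log Q = n(E° − E)/0.0592 = 1·(+1.051 − (+1.041))/0.0592 = 0.169.
The balanced reaction is Co³⁺(aq) + Fe²⁺(aq) → Co²⁺(aq) + Fe³⁺(aq), so Q = ([Co²⁺(aq)]·[Fe³⁺(aq)]) / ([Co³⁺(aq)]·[Fe²⁺(aq)]).
Isolating [Co²⁺(aq)] in Q = 10^{0.169} yields log [Co²⁺(aq)] = −0.197, i.e. 0.64 M.

0.64 M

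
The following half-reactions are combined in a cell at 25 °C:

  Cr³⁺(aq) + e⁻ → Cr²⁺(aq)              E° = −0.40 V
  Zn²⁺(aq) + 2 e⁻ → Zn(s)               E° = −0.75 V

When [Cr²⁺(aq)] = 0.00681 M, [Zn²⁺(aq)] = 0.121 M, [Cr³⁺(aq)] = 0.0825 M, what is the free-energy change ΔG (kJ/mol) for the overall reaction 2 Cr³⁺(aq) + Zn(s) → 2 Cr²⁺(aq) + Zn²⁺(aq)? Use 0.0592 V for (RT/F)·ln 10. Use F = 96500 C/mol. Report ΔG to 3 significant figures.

E°cell = −0.40 − (−0.75) = +0.35 V; the balanced reaction transfers n = 2 electrons.
Q = ([Cr²⁺(aq)]^2·[Zn²⁺(aq)]) / [Cr³⁺(aq)]^2 = 0.000824, so log Q = −3.084 and E = +0.35 − (0.0592/2)(−3.084) = +0.4413 V.
Then ΔG = −nFE = −2 × 96500 × +0.4413 J/mol = −85.2 kJ/mol.

−85.2 kJ/mol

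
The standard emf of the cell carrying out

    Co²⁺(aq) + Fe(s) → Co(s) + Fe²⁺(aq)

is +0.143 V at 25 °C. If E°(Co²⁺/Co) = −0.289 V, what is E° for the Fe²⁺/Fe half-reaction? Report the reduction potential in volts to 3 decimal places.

−0.432 V

In the reaction as written the Co²⁺/Co couple is reduced (cathode) and Fe²⁺/Fe is oxidized (anode), so E°cell = E°(Co²⁺/Co) − E°(Fe²⁺/Fe).
E°(Fe²⁺/Fe) = E°(cathode) − E°cell = −0.289 − (+0.143) = −0.432 V.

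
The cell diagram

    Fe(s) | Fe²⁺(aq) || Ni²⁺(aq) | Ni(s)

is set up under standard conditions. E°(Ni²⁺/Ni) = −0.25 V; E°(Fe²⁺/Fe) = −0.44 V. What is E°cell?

By convention the left-hand electrode in cell notation is the anode (oxidation) and the right-hand electrode is the cathode (reduction).
E°cell = E°(right) − E°(left) = −0.25 − (−0.44) = +0.19 V.

+0.19 V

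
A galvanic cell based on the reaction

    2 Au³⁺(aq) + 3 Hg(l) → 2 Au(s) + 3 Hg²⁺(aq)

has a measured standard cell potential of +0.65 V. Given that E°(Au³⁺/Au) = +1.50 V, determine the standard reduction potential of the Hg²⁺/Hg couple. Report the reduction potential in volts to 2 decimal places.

+0.85 V

In the reaction as written the Au³⁺/Au couple is reduced (cathode) and Hg²⁺/Hg is oxidized (anode), so E°cell = E°(Au³⁺/Au) − E°(Hg²⁺/Hg).
E°(Hg²⁺/Hg) = E°(cathode) − E°cell = +1.50 − (+0.65) = +0.85 V.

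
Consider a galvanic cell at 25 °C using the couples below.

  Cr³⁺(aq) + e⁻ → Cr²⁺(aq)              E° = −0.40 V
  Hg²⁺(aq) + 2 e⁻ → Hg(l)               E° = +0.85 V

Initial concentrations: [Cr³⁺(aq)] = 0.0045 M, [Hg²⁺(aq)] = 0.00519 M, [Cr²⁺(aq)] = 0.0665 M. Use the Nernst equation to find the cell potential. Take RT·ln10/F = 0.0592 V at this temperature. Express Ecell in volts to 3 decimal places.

+1.252 V

The Hg²⁺/Hg couple has the more positive E°, so it is the cathode; Cr³⁺/Cr²⁺ is the anode.
E°cell = +0.85 − (−0.40) = +1.25 V, with n = 2 electrons transferred.
Balancing gives Hg²⁺(aq) + 2 Cr²⁺(aq) → Hg(l) + 2 Cr³⁺(aq); hence Q = [Cr³⁺(aq)]^2 / ([Hg²⁺(aq)]·[Cr²⁺(aq)]^2) = 0.882 (log Q = −0.054).
Applying E = E° − (RT ln10/nF)·log Q gives +1.25 − (0.0592/2)(−0.054) = +1.252 V.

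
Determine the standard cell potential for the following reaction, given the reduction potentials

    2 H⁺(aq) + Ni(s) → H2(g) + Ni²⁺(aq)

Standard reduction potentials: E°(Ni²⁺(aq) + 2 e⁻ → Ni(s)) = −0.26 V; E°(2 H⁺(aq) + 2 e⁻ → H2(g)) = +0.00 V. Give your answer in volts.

In the reaction as written, H⁺(aq) is reduced (cathode) and Ni²⁺(aq) is produced by oxidation at the anode.
E°cell = E°(cathode) − E°(anode) = +0.00 − (−0.26) = +0.26 V.
The positive value indicates the reaction is spontaneous as written.

+0.26 V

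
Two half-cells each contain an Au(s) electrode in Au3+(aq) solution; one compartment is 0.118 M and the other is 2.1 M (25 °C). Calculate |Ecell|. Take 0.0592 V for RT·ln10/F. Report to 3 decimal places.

0.025 V

For a concentration cell E°cell = 0, since both electrodes use the same couple.
The compartment with the higher Au3+(aq) concentration (2.1 M) acts as the cathode; ions are reduced there and produced at the dilute (0.118 M) anode.
With n = 3, Ecell = −(0.0592/3)·log([dilute]/[conc]) = −(0.0592/3)·log(0.118/2.1) = +0.025 V.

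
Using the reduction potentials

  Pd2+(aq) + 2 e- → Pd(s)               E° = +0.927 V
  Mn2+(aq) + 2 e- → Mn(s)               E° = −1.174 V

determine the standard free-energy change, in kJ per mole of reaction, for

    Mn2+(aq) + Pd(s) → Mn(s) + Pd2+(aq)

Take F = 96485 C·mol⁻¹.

In the reaction as written Mn2+(aq) is reduced, so the Mn²⁺/Mn couple is the cathode and Pd²⁺/Pd is the anode.
E°cell = −1.174 − (+0.927) = −2.101 V; balancing electrons gives n = 2.
ΔG° = −nFE°cell = −(2)(96485)(−2.101) J/mol = +405 kJ/mol.

+405 kJ/mol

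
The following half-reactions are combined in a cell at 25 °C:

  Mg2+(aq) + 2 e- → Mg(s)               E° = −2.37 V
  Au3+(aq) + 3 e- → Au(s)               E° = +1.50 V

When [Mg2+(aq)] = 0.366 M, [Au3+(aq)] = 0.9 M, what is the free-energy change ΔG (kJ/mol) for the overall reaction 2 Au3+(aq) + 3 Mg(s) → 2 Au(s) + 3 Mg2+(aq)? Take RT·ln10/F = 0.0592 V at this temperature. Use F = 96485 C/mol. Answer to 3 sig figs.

With Au³⁺/Au reduced at the cathode, E°cell = +1.50 − (−2.37) = +3.87 V and n = 6.
Q = [Mg2+(aq)]^3 / [Au3+(aq)]^2 = 0.0605, so log Q = −1.218 and E = +3.87 − (0.0592/6)(−1.218) = +3.8820 V.
Then ΔG = −nFE = −6 × 96485 × +3.8820 J/mol = −2250 kJ/mol.

−2250 kJ/mol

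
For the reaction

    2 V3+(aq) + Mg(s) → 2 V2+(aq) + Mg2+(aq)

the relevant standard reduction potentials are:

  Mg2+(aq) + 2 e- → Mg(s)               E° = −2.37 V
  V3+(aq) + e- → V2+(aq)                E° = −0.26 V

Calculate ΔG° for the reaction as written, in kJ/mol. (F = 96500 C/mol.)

−407 kJ/mol

In the reaction as written V3+(aq) is reduced, so the V³⁺/V²⁺ couple is the cathode and Mg²⁺/Mg is the anode.
E°cell = −0.26 − (−2.37) = +2.11 V; balancing electrons gives n = 2.
ΔG° = −nFE°cell = −(2)(96500)(+2.11) J/mol = −407 kJ/mol.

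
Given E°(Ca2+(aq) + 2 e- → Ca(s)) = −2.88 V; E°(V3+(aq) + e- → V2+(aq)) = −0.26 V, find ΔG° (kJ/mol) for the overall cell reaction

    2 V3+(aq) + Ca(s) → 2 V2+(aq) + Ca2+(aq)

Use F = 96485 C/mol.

−506 kJ/mol

In the reaction as written V3+(aq) is reduced, so the V³⁺/V²⁺ couple is the cathode and Ca²⁺/Ca is the anode.
E°cell = −0.26 − (−2.88) = +2.62 V; balancing electrons gives n = 2.
ΔG° = −nFE°cell = −(2)(96485)(+2.62) J/mol = −506 kJ/mol.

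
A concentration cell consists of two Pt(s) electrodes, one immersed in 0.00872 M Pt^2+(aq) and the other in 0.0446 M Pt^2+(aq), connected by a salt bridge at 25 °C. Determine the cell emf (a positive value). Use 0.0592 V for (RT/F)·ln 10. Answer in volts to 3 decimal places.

For a concentration cell E°cell = 0, since both electrodes use the same couple.
The compartment with the higher Pt^2+(aq) concentration (0.0446 M) acts as the cathode; ions are reduced there and produced at the dilute (0.00872 M) anode.
With n = 2, Ecell = −(0.0592/2)·log([dilute]/[conc]) = −(0.0592/2)·log(0.00872/0.0446) = +0.021 V.

0.021 V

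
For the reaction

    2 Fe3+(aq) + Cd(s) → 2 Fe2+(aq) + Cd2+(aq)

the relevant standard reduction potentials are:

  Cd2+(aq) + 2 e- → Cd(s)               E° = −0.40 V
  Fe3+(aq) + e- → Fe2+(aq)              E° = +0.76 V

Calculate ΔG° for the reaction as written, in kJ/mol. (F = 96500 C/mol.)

In the reaction as written Fe3+(aq) is reduced, so the Fe³⁺/Fe²⁺ couple is the cathode and Cd²⁺/Cd is the anode.
E°cell = +0.76 − (−0.40) = +1.16 V; balancing electrons gives n = 2.
ΔG° = −nFE°cell = −(2)(96500)(+1.16) J/mol = −224 kJ/mol.

−224 kJ/mol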